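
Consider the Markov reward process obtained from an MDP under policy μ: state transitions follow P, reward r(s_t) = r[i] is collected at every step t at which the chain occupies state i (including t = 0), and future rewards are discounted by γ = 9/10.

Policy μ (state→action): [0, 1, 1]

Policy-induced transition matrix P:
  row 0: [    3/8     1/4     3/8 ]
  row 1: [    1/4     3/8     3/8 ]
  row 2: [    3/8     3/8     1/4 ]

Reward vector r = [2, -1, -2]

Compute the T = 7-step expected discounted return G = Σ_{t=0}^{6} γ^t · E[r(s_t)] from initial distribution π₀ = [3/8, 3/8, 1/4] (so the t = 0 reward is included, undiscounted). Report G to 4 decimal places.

t=0: π = [0.3750, 0.3750, 0.2500], E[r] = -0.1250, γ^t·E[r] = -0.125000, running G = -0.125000
t=1: π = [0.3281, 0.3281, 0.3438], E[r] = -0.3594, γ^t·E[r] = -0.323438, running G = -0.448438
t=2: π = [0.3340, 0.3340, 0.3320], E[r] = -0.3301, γ^t·E[r] = -0.267363, running G = -0.715801
t=3: π = [0.3333, 0.3333, 0.3335], E[r] = -0.3337, γ^t·E[r] = -0.243297, running G = -0.959097
t=4: π = [0.3333, 0.3333, 0.3333], E[r] = -0.3333, γ^t·E[r] = -0.218667, running G = -1.177764
t=5: π = [0.3333, 0.3333, 0.3333], E[r] = -0.3333, γ^t·E[r] = -0.196834, running G = -1.374598
t=6: π = [0.3333, 0.3333, 0.3333], E[r] = -0.3333, γ^t·E[r] = -0.177147, running G = -1.551744

G = -1.5517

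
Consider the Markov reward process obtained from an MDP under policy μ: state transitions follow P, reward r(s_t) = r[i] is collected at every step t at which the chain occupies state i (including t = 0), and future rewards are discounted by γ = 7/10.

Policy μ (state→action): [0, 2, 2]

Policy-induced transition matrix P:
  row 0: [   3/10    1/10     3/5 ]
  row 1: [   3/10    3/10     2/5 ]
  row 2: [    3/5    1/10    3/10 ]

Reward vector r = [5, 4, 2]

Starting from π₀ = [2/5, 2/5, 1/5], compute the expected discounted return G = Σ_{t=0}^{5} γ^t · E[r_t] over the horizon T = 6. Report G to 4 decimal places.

G = 10.8275

t=0: π = [0.4000, 0.4000, 0.2000], E[r] = 4.0000, γ^t·E[r] = 4.000000, running G = 4.000000
t=1: π = [0.3600, 0.1800, 0.4600], E[r] = 3.4400, γ^t·E[r] = 2.408000, running G = 6.408000
t=2: π = [0.4380, 0.1360, 0.4260], E[r] = 3.5860, γ^t·E[r] = 1.757140, running G = 8.165140
t=3: π = [0.4278, 0.1272, 0.4450], E[r] = 3.5378, γ^t·E[r] = 1.213465, running G = 9.378605
t=4: π = [0.4335, 0.1254, 0.4411], E[r] = 3.5514, γ^t·E[r] = 0.852686, running G = 10.231292
t=5: π = [0.4323, 0.1251, 0.4426], E[r] = 3.5471, γ^t·E[r] = 0.596166, running G = 10.827458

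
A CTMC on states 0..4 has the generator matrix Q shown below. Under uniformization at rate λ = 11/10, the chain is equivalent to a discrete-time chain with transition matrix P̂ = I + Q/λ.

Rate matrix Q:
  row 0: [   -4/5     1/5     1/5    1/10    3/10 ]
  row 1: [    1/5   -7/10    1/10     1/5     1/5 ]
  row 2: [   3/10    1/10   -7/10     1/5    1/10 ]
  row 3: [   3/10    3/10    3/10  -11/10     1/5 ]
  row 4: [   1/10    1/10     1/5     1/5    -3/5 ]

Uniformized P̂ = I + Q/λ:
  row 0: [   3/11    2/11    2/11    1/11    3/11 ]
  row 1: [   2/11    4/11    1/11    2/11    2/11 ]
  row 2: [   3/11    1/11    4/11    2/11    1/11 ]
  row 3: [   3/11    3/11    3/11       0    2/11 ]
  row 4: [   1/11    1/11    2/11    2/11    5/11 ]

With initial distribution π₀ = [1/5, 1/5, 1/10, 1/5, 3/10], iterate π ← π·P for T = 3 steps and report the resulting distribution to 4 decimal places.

t=0: π = [0.2000, 0.2000, 0.1000, 0.2000, 0.3000]
t=1: π = [0.2000, 0.2000, 0.2000, 0.1273, 0.2727]
t=2: π = [0.2050, 0.1868, 0.2116, 0.1405, 0.2562]
t=3: π = [0.2092, 0.1860, 0.2161, 0.1376, 0.2511]

π = [0.2092, 0.1860, 0.2161, 0.1376, 0.2511]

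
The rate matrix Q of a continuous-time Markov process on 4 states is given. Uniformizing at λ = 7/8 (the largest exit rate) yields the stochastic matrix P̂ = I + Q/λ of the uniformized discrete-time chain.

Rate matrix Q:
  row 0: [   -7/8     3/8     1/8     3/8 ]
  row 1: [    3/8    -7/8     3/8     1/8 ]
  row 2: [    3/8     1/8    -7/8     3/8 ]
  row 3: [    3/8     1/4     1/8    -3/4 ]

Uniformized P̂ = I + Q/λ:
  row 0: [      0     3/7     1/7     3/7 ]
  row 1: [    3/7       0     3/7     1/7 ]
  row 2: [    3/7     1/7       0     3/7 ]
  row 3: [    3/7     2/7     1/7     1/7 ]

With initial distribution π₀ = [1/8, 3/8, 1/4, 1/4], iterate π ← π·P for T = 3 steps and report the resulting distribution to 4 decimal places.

π = [0.3138, 0.2263, 0.1953, 0.2646]

t=0: π = [0.1250, 0.3750, 0.2500, 0.2500]
t=1: π = [0.3750, 0.1607, 0.2143, 0.2500]
t=2: π = [0.2679, 0.2628, 0.1582, 0.3112]
t=3: π = [0.3138, 0.2263, 0.1953, 0.2646]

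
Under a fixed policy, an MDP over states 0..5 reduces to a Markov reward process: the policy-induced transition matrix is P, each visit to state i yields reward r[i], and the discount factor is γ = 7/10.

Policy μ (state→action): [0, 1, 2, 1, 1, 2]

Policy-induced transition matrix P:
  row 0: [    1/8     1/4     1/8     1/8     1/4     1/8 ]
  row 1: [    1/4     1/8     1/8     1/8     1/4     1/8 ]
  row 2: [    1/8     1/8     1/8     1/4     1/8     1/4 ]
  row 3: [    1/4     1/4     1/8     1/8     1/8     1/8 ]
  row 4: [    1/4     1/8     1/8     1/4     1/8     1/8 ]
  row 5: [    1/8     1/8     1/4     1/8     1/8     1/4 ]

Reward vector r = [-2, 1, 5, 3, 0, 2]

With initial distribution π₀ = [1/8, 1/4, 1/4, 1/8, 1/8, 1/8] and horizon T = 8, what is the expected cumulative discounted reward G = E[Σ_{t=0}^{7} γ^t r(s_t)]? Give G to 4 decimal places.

t=0: π = [0.1250, 0.2500, 0.2500, 0.1250, 0.1250, 0.1250], E[r] = 1.8750, γ^t·E[r] = 1.875000, running G = 1.875000
t=1: π = [0.1875, 0.1563, 0.1406, 0.1719, 0.1719, 0.1719], E[r] = 1.3438, γ^t·E[r] = 0.940625, running G = 2.815625
t=2: π = [0.1875, 0.1699, 0.1465, 0.1641, 0.1680, 0.1641], E[r] = 1.3477, γ^t·E[r] = 0.660352, running G = 3.475977
t=3: π = [0.1877, 0.1689, 0.1455, 0.1643, 0.1697, 0.1638], E[r] = 1.3416, γ^t·E[r] = 0.460153, running G = 3.936129
t=4: π = [0.1879, 0.1690, 0.1455, 0.1644, 0.1696, 0.1637], E[r] = 1.3412, γ^t·E[r] = 0.322019, running G = 4.258148
t=5: π = [0.1879, 0.1690, 0.1455, 0.1644, 0.1696, 0.1636], E[r] = 1.3410, γ^t·E[r] = 0.225384, running G = 4.483532
t=6: π = [0.1879, 0.1690, 0.1455, 0.1644, 0.1696, 0.1636], E[r] = 1.3410, γ^t·E[r] = 0.157765, running G = 4.641296
t=7: π = [0.1879, 0.1690, 0.1455, 0.1644, 0.1696, 0.1636], E[r] = 1.3410, γ^t·E[r] = 0.110435, running G = 4.751731

G = 4.7517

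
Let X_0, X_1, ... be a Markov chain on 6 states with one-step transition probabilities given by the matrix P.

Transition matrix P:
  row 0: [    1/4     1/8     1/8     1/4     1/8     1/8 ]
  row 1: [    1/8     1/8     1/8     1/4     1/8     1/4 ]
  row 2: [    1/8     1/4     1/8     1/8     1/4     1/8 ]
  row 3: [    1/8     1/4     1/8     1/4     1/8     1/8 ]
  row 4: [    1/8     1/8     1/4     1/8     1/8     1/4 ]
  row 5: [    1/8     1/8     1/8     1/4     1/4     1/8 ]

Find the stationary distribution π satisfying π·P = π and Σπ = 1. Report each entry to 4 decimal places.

Balance equations π_j = Σ_i π_i·P[i][j]:
  π_0 = 1/4·π_0 + 1/8·π_1 + 1/8·π_2 + 1/8·π_3 + 1/8·π_4 + 1/8·π_5
  π_1 = 1/8·π_0 + 1/8·π_1 + 1/4·π_2 + 1/4·π_3 + 1/8·π_4 + 1/8·π_5
  π_2 = 1/8·π_0 + 1/8·π_1 + 1/8·π_2 + 1/8·π_3 + 1/4·π_4 + 1/8·π_5
  π_3 = 1/4·π_0 + 1/4·π_1 + 1/8·π_2 + 1/4·π_3 + 1/8·π_4 + 1/4·π_5
  π_4 = 1/8·π_0 + 1/8·π_1 + 1/4·π_2 + 1/8·π_3 + 1/8·π_4 + 1/4·π_5
  normalize: π_0 + π_1 + π_2 + π_3 + π_4 + π_5 = 1
Solving the linear system gives exactly π = [1/7, 5384/31745, 4619/31745, 6708/31745, 5207/31745, 756/4535].

π = [0.1429, 0.1696, 0.1455, 0.2113, 0.1640, 0.1667]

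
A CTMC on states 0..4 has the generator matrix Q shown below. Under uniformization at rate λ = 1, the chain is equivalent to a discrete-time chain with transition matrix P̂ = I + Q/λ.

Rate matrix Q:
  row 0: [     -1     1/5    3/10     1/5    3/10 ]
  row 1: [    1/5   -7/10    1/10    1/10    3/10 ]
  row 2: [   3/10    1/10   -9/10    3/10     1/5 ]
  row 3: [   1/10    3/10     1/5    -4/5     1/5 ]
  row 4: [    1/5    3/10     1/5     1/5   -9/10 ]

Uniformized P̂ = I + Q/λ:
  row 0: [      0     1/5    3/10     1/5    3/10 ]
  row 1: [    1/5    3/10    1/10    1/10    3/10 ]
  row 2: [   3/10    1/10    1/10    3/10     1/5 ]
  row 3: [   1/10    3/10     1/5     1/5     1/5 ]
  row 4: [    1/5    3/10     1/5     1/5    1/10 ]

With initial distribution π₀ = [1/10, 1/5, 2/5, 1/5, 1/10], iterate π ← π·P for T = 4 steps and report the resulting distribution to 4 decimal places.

t=0: π = [0.1000, 0.2000, 0.4000, 0.2000, 0.1000]
t=1: π = [0.2000, 0.2100, 0.1500, 0.2200, 0.2200]
t=2: π = [0.1530, 0.2500, 0.1840, 0.1940, 0.2190]
t=3: π = [0.1684, 0.2479, 0.1719, 0.1934, 0.2184]
t=4: π = [0.1642, 0.2488, 0.1749, 0.1924, 0.2198]

π = [0.1642, 0.2488, 0.1749, 0.1924, 0.2198]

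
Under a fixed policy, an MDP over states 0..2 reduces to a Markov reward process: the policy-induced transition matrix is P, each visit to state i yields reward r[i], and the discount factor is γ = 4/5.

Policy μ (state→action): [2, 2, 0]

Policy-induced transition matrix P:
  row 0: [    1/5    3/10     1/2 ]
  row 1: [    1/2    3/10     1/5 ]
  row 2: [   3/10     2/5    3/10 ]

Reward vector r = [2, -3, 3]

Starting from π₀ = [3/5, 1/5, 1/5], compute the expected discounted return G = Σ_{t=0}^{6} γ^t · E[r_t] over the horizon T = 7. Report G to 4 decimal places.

t=0: π = [0.6000, 0.2000, 0.2000], E[r] = 1.2000, γ^t·E[r] = 1.200000, running G = 1.200000
t=1: π = [0.2800, 0.3200, 0.4000], E[r] = 0.8000, γ^t·E[r] = 0.640000, running G = 1.840000
t=2: π = [0.3360, 0.3400, 0.3240], E[r] = 0.6240, γ^t·E[r] = 0.399360, running G = 2.239360
t=3: π = [0.3344, 0.3324, 0.3332], E[r] = 0.6712, γ^t·E[r] = 0.343654, running G = 2.583014
t=4: π = [0.3330, 0.3333, 0.3336], E[r] = 0.6670, γ^t·E[r] = 0.273220, running G = 2.856234
t=5: π = [0.3334, 0.3334, 0.3333], E[r] = 0.6665, γ^t·E[r] = 0.218384, running G = 3.074618
t=6: π = [0.3333, 0.3333, 0.3333], E[r] = 0.6667, γ^t·E[r] = 0.174771, running G = 3.249389

G = 3.2494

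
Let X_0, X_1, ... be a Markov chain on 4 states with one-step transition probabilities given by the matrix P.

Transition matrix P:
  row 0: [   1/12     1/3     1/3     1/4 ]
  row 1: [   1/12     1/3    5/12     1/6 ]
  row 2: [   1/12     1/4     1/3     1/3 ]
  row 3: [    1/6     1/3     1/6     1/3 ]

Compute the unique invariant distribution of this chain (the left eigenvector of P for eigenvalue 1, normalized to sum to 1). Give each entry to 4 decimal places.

π = [0.1061, 0.3072, 0.3134, 0.2733]

Balance equations π_j = Σ_i π_i·P[i][j]:
  π_0 = 1/12·π_0 + 1/12·π_1 + 1/12·π_2 + 1/6·π_3
  π_1 = 1/3·π_0 + 1/3·π_1 + 1/4·π_2 + 1/3·π_3
  π_2 = 1/3·π_0 + 5/12·π_1 + 1/3·π_2 + 1/6·π_3
  normalize: π_0 + π_1 + π_2 + π_3 = 1
Solving the linear system gives exactly π = [172/1621, 498/1621, 508/1621, 443/1621].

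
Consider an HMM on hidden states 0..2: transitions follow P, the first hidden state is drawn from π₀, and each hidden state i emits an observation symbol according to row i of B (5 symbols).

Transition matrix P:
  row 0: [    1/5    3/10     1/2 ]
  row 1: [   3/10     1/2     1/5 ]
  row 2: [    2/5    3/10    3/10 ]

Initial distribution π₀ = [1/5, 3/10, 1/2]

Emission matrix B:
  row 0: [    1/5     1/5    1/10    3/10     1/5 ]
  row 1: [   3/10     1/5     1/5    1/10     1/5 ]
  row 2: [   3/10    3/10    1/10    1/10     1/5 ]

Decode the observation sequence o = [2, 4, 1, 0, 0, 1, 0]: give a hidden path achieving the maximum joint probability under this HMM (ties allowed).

path = [1, 1, 1, 1, 1, 1, 1]

t=0: δ = [2.000e-02, 6.000e-02, 5.000e-02]  (obs o_0=2)
t=1: δ = [4.000e-03, 6.000e-03, 3.000e-03]  ψ = [2, 1, 2]  (obs o_1=4)
t=2: δ = [3.600e-04, 6.000e-04, 6.000e-04]  ψ = [1, 1, 0]  (obs o_2=1)
t=3: δ = [4.800e-05, 9.000e-05, 5.400e-05]  ψ = [2, 1, 0]  (obs o_3=0)
t=4: δ = [5.400e-06, 1.350e-05, 7.200e-06]  ψ = [1, 1, 0]  (obs o_4=0)
t=5: δ = [8.100e-07, 1.350e-06, 8.100e-07]  ψ = [1, 1, 0]  (obs o_5=1)
t=6: δ = [8.100e-08, 2.025e-07, 1.215e-07]  ψ = [1, 1, 0]  (obs o_6=0)
backtrack: best end state = 1; path = [1, 1, 1, 1, 1, 1, 1]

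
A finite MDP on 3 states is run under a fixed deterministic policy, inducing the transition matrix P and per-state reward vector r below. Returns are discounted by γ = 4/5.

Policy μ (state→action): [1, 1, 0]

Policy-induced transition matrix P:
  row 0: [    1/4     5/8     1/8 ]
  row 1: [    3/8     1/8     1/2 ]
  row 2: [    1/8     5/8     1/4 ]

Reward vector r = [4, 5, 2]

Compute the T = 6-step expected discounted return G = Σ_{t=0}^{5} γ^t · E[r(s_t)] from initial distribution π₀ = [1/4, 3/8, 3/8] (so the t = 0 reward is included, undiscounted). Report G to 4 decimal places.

G = 13.7939

t=0: π = [0.2500, 0.3750, 0.3750], E[r] = 3.6250, γ^t·E[r] = 3.625000, running G = 3.625000
t=1: π = [0.2500, 0.4375, 0.3125], E[r] = 3.8125, γ^t·E[r] = 3.050000, running G = 6.675000
t=2: π = [0.2656, 0.4063, 0.3281], E[r] = 3.7500, γ^t·E[r] = 2.400000, running G = 9.075000
t=3: π = [0.2598, 0.4219, 0.3184], E[r] = 3.7852, γ^t·E[r] = 1.938000, running G = 11.013000
t=4: π = [0.2629, 0.4141, 0.3230], E[r] = 3.7681, γ^t·E[r] = 1.543400, running G = 12.556400
t=5: π = [0.2614, 0.4180, 0.3206], E[r] = 3.7767, γ^t·E[r] = 1.237540, running G = 13.793940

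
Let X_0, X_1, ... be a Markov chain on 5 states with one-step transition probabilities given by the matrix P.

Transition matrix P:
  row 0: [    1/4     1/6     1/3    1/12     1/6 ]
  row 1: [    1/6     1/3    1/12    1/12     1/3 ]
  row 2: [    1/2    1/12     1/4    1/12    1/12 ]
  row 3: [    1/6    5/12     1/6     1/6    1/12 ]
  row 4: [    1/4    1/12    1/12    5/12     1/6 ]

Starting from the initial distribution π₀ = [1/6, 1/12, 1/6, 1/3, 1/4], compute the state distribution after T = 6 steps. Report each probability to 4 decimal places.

t=0: π = [0.1667, 0.0833, 0.1667, 0.3333, 0.2500]
t=1: π = [0.2569, 0.2292, 0.1806, 0.1944, 0.1389]
t=2: π = [0.2598, 0.2269, 0.1939, 0.1458, 0.1736]
t=3: π = [0.2674, 0.2103, 0.1928, 0.1534, 0.1762]
t=4: π = [0.2679, 0.2093, 0.1951, 0.1548, 0.1729]
t=5: π = [0.2684, 0.2096, 0.1957, 0.1539, 0.1724]
t=6: π = [0.2686, 0.2094, 0.1959, 0.1536, 0.1725]

π = [0.2686, 0.2094, 0.1959, 0.1536, 0.1725]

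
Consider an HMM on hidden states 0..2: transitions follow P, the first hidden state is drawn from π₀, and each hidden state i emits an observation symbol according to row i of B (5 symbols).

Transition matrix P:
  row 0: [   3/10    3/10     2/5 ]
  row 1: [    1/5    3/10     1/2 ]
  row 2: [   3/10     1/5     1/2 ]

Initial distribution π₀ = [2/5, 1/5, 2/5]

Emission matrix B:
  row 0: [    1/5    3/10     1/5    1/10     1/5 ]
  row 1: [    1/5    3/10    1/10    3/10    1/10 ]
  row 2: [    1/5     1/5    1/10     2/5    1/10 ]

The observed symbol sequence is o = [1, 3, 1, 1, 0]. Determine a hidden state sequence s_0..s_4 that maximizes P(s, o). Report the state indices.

t=0: δ = [1.200e-01, 6.000e-02, 8.000e-02]  (obs o_0=1)
t=1: δ = [3.600e-03, 1.080e-02, 1.920e-02]  ψ = [0, 0, 0]  (obs o_1=3)
t=2: δ = [1.728e-03, 1.152e-03, 1.920e-03]  ψ = [2, 2, 2]  (obs o_2=1)
t=3: δ = [1.728e-04, 1.555e-04, 1.920e-04]  ψ = [2, 0, 2]  (obs o_3=1)
t=4: δ = [1.152e-05, 1.037e-05, 1.920e-05]  ψ = [2, 0, 2]  (obs o_4=0)
backtrack: best end state = 2; path = [0, 2, 2, 2, 2]

path = [0, 2, 2, 2, 2]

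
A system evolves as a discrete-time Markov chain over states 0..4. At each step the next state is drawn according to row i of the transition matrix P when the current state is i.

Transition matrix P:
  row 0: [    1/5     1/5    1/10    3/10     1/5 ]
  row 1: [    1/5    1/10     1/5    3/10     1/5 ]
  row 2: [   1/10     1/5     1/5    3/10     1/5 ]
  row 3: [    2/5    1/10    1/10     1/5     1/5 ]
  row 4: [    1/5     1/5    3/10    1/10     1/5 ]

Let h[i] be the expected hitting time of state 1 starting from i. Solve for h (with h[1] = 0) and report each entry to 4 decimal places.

h = [5.6701, 0.0000, 5.6701, 6.1856, 5.5670]

First-step conditioning: h[1] = 0; for i ≠ 1, h[i] = 1 + Σ_k P[i][k]·h[k].
  h[0] = 1 + 1/5·h[0] + 1/10·h[2] + 3/10·h[3] + 1/5·h[4]
  h[2] = 1 + 1/10·h[0] + 1/5·h[2] + 3/10·h[3] + 1/5·h[4]
  h[3] = 1 + 2/5·h[0] + 1/10·h[2] + 1/5·h[3] + 1/5·h[4]
  h[4] = 1 + 1/5·h[0] + 3/10·h[2] + 1/10·h[3] + 1/5·h[4]
Solving the 4×4 linear system over states ≠ 1 gives exactly h = [550/97, 0, 550/97, 600/97, 540/97] (h[1] = 0 is the target).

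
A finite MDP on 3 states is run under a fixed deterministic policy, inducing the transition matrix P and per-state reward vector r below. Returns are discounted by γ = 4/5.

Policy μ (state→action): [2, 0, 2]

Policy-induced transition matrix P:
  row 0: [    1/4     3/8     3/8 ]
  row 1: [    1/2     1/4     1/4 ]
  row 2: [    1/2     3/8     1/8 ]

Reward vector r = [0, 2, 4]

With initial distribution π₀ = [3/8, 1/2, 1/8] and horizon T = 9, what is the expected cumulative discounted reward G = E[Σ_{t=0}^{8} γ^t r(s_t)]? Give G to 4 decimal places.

G = 7.2837

t=0: π = [0.3750, 0.5000, 0.1250], E[r] = 1.5000, γ^t·E[r] = 1.500000, running G = 1.500000
t=1: π = [0.4063, 0.3125, 0.2813], E[r] = 1.7500, γ^t·E[r] = 1.400000, running G = 2.900000
t=2: π = [0.3984, 0.3359, 0.2656], E[r] = 1.7344, γ^t·E[r] = 1.110000, running G = 4.010000
t=3: π = [0.4004, 0.3330, 0.2666], E[r] = 1.7324, γ^t·E[r] = 0.887000, running G = 4.897000
t=4: π = [0.3999, 0.3334, 0.2667], E[r] = 1.7336, γ^t·E[r] = 0.710100, running G = 5.607100
t=5: π = [0.4000, 0.3333, 0.2666], E[r] = 1.7332, γ^t·E[r] = 0.567950, running G = 6.175050
t=6: π = [0.4000, 0.3333, 0.2667], E[r] = 1.7334, γ^t·E[r] = 0.454389, running G = 6.629439
t=7: π = [0.4000, 0.3333, 0.2667], E[r] = 1.7333, γ^t·E[r] = 0.363505, running G = 6.992944
t=8: π = [0.4000, 0.3333, 0.2667], E[r] = 1.7333, γ^t·E[r] = 0.290805, running G = 7.283749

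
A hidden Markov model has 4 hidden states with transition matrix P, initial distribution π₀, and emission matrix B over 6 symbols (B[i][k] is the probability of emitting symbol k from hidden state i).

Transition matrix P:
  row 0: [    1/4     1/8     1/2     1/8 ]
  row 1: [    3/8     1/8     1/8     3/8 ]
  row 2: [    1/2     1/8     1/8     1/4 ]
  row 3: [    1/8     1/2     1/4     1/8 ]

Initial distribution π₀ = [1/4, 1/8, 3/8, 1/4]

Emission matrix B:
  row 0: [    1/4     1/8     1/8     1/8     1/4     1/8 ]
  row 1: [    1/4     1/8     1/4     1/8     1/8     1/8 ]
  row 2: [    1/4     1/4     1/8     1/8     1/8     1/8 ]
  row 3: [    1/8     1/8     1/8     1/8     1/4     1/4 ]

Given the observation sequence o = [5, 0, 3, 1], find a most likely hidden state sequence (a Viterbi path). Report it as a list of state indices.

t=0: δ = [3.125e-02, 1.562e-02, 4.688e-02, 6.250e-02]  (obs o_0=5)
t=1: δ = [5.859e-03, 7.812e-03, 3.906e-03, 1.465e-03]  ψ = [2, 3, 0, 2]  (obs o_1=0)
t=2: δ = [3.662e-04, 1.221e-04, 3.662e-04, 3.662e-04]  ψ = [1, 1, 0, 1]  (obs o_2=3)
t=3: δ = [2.289e-05, 2.289e-05, 4.578e-05, 1.144e-05]  ψ = [2, 3, 0, 2]  (obs o_3=1)
backtrack: best end state = 2; path = [3, 1, 0, 2]

path = [3, 1, 0, 2]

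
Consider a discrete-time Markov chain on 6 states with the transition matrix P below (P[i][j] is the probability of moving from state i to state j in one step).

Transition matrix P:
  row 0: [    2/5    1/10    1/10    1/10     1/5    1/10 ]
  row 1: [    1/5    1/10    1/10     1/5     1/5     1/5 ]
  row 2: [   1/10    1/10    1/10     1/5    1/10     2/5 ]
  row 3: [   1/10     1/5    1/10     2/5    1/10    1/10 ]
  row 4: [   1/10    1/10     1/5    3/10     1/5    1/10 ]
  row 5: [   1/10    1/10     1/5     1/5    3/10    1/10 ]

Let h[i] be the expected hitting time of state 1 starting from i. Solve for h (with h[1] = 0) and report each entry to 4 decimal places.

First-step conditioning: h[1] = 0; for i ≠ 1, h[i] = 1 + Σ_k P[i][k]·h[k].
  h[0] = 1 + 2/5·h[0] + 1/10·h[2] + 1/10·h[3] + 1/5·h[4] + 1/10·h[5]
  h[2] = 1 + 1/10·h[0] + 1/10·h[2] + 1/5·h[3] + 1/10·h[4] + 2/5·h[5]
  h[3] = 1 + 1/10·h[0] + 1/10·h[2] + 2/5·h[3] + 1/10·h[4] + 1/10·h[5]
  h[4] = 1 + 1/10·h[0] + 1/5·h[2] + 3/10·h[3] + 1/5·h[4] + 1/10·h[5]
  h[5] = 1 + 1/10·h[0] + 1/5·h[2] + 1/5·h[3] + 3/10·h[4] + 1/10·h[5]
Solving the 5×5 linear system over states ≠ 1 gives exactly h = [70460/8683, 0, 69300/8683, 60690/8683, 68390/8683, 3640/457] (h[1] = 0 is the target).

h = [8.1147, 0.0000, 7.9811, 6.9895, 7.8763, 7.9650]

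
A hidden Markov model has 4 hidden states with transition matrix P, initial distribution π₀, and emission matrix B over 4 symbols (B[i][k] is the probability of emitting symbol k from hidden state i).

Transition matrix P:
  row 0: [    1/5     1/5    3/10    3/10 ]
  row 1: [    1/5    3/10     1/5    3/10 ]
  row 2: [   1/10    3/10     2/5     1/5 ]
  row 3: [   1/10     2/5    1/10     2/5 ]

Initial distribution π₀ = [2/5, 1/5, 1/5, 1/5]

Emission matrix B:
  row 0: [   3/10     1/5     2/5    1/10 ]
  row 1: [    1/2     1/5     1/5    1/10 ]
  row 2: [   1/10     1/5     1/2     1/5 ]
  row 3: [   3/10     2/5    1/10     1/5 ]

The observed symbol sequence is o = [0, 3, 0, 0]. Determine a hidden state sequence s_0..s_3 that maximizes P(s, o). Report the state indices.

path = [0, 3, 1, 1]

t=0: δ = [1.200e-01, 1.000e-01, 2.000e-02, 6.000e-02]  (obs o_0=0)
t=1: δ = [2.400e-03, 3.000e-03, 7.200e-03, 7.200e-03]  ψ = [0, 1, 0, 0]  (obs o_1=3)
t=2: δ = [2.160e-04, 1.440e-03, 2.880e-04, 8.640e-04]  ψ = [2, 3, 2, 3]  (obs o_2=0)
t=3: δ = [8.640e-05, 2.160e-04, 2.880e-05, 1.296e-04]  ψ = [1, 1, 1, 1]  (obs o_3=0)
backtrack: best end state = 1; path = [0, 3, 1, 1]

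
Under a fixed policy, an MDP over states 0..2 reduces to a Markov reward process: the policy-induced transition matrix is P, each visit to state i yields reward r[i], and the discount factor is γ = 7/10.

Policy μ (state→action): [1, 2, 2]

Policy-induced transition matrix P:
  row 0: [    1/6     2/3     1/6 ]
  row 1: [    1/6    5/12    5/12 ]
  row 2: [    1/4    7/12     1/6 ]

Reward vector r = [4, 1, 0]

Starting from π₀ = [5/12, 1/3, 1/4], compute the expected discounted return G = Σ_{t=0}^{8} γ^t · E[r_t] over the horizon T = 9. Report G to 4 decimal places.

G = 4.8254

t=0: π = [0.4167, 0.3333, 0.2500], E[r] = 2.0000, γ^t·E[r] = 2.000000, running G = 2.000000
t=1: π = [0.1875, 0.5625, 0.2500], E[r] = 1.3125, γ^t·E[r] = 0.918750, running G = 2.918750
t=2: π = [0.1875, 0.5052, 0.3073], E[r] = 1.2552, γ^t·E[r] = 0.615052, running G = 3.533802
t=3: π = [0.1923, 0.5148, 0.2930], E[r] = 1.2839, γ^t·E[r] = 0.440362, running G = 3.974164
t=4: π = [0.1911, 0.5136, 0.2954], E[r] = 1.2779, γ^t·E[r] = 0.306820, running G = 4.280985
t=5: π = [0.1913, 0.5137, 0.2951], E[r] = 1.2788, γ^t·E[r] = 0.214925, running G = 4.495909
t=6: π = [0.1913, 0.5137, 0.2951], E[r] = 1.2787, γ^t·E[r] = 0.150436, running G = 4.646345
t=7: π = [0.1913, 0.5137, 0.2951], E[r] = 1.2787, γ^t·E[r] = 0.105305, running G = 4.751650
t=8: π = [0.1913, 0.5137, 0.2951], E[r] = 1.2787, γ^t·E[r] = 0.073714, running G = 4.825364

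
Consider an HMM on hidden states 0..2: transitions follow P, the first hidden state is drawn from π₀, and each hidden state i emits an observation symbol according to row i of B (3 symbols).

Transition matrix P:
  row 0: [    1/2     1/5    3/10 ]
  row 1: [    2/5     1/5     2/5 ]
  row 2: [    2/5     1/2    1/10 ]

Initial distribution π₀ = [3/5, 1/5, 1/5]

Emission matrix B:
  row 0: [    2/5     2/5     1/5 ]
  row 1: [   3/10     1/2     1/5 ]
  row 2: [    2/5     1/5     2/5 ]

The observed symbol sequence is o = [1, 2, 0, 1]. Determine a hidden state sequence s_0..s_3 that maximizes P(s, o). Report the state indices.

t=0: δ = [2.400e-01, 1.000e-01, 4.000e-02]  (obs o_0=1)
t=1: δ = [2.400e-02, 9.600e-03, 2.880e-02]  ψ = [0, 0, 0]  (obs o_1=2)
t=2: δ = [4.800e-03, 4.320e-03, 2.880e-03]  ψ = [0, 2, 0]  (obs o_2=0)
t=3: δ = [9.600e-04, 7.200e-04, 3.456e-04]  ψ = [0, 2, 1]  (obs o_3=1)
backtrack: best end state = 0; path = [0, 0, 0, 0]

path = [0, 0, 0, 0]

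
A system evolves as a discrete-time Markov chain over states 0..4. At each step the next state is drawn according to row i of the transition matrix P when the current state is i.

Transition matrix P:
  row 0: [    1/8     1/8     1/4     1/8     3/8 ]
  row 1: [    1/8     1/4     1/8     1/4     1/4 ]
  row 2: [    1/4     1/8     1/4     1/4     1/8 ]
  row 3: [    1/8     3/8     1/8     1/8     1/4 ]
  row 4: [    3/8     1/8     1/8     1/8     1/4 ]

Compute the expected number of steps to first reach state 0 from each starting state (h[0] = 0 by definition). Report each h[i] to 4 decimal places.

First-step conditioning: h[0] = 0; for i ≠ 0, h[i] = 1 + Σ_k P[i][k]·h[k].
  h[1] = 1 + 1/4·h[1] + 1/8·h[2] + 1/4·h[3] + 1/4·h[4]
  h[2] = 1 + 1/8·h[1] + 1/4·h[2] + 1/4·h[3] + 1/8·h[4]
  h[3] = 1 + 3/8·h[1] + 1/8·h[2] + 1/8·h[3] + 1/4·h[4]
  h[4] = 1 + 1/8·h[1] + 1/8·h[2] + 1/8·h[3] + 1/4·h[4]
Solving the 4×4 linear system over states ≠ 0 gives exactly h = [0, 224/45, 40/9, 224/45, 56/15] (h[0] = 0 is the target).

h = [0.0000, 4.9778, 4.4444, 4.9778, 3.7333]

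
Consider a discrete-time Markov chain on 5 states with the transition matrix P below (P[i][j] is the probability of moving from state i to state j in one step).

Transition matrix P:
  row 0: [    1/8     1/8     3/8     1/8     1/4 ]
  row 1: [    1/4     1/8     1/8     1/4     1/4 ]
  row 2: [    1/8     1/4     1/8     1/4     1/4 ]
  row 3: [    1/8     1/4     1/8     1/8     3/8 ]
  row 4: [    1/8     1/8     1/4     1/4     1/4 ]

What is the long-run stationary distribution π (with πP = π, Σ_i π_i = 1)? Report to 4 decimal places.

π = [0.1469, 0.1753, 0.1962, 0.2059, 0.2757]

Balance equations π_j = Σ_i π_i·P[i][j]:
  π_0 = 1/8·π_0 + 1/4·π_1 + 1/8·π_2 + 1/8·π_3 + 1/8·π_4
  π_1 = 1/8·π_0 + 1/8·π_1 + 1/4·π_2 + 1/4·π_3 + 1/8·π_4
  π_2 = 3/8·π_0 + 1/8·π_1 + 1/8·π_2 + 1/8·π_3 + 1/4·π_4
  π_3 = 1/8·π_0 + 1/4·π_1 + 1/4·π_2 + 1/8·π_3 + 1/4·π_4
  normalize: π_0 + π_1 + π_2 + π_3 + π_4 = 1
Solving the linear system gives exactly π = [772/5255, 921/5255, 1031/5255, 1082/5255, 1449/5255].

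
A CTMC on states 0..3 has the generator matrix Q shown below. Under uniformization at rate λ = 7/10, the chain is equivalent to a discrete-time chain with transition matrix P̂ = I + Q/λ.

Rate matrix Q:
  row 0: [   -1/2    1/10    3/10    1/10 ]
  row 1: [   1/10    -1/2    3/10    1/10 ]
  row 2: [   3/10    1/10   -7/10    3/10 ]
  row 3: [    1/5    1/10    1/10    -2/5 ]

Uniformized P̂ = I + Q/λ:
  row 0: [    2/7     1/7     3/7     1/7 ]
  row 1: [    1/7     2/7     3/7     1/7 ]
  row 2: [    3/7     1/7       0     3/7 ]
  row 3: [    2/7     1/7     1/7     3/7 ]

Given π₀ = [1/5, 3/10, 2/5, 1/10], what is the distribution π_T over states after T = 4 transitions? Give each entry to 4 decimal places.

π = [0.2960, 0.1667, 0.2413, 0.2960]

t=0: π = [0.2000, 0.3000, 0.4000, 0.1000]
t=1: π = [0.3000, 0.1857, 0.2286, 0.2857]
t=2: π = [0.2918, 0.1694, 0.2490, 0.2898]
t=3: π = [0.2971, 0.1671, 0.2391, 0.2968]
t=4: π = [0.2960, 0.1667, 0.2413, 0.2960]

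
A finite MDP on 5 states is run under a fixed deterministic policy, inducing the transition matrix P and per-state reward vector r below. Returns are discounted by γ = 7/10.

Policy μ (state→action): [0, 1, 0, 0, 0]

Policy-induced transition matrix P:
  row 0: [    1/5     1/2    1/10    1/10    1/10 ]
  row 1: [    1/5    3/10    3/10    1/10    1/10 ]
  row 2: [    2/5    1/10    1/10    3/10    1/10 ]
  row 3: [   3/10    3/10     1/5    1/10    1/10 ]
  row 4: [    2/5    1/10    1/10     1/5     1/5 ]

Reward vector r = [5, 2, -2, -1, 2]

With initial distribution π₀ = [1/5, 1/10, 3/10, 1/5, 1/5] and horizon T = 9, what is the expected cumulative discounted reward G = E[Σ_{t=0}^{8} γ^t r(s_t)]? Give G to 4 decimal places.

t=0: π = [0.2000, 0.1000, 0.3000, 0.2000, 0.2000], E[r] = 0.8000, γ^t·E[r] = 0.800000, running G = 0.800000
t=1: π = [0.3200, 0.2400, 0.1400, 0.1800, 0.1200], E[r] = 1.8600, γ^t·E[r] = 1.302000, running G = 2.102000
t=2: π = [0.2700, 0.3120, 0.1660, 0.1400, 0.1120], E[r] = 1.7260, γ^t·E[r] = 0.845740, running G = 2.947740
t=3: π = [0.2696, 0.2984, 0.1764, 0.1444, 0.1112], E[r] = 1.6700, γ^t·E[r] = 0.572810, running G = 3.520550
t=4: π = [0.2720, 0.2964, 0.1741, 0.1464, 0.1111], E[r] = 1.6802, γ^t·E[r] = 0.403416, running G = 3.923966
t=5: π = [0.2717, 0.2973, 0.1739, 0.1459, 0.1111], E[r] = 1.6816, γ^t·E[r] = 0.282622, running G = 4.206588
t=6: π = [0.2716, 0.2973, 0.1741, 0.1459, 0.1111], E[r] = 1.6809, γ^t·E[r] = 0.197752, running G = 4.404341
t=7: π = [0.2716, 0.2973, 0.1741, 0.1459, 0.1111], E[r] = 1.6809, γ^t·E[r] = 0.138428, running G = 4.542768
t=8: π = [0.2716, 0.2973, 0.1740, 0.1459, 0.1111], E[r] = 1.6809, γ^t·E[r] = 0.096901, running G = 4.639669

G = 4.6397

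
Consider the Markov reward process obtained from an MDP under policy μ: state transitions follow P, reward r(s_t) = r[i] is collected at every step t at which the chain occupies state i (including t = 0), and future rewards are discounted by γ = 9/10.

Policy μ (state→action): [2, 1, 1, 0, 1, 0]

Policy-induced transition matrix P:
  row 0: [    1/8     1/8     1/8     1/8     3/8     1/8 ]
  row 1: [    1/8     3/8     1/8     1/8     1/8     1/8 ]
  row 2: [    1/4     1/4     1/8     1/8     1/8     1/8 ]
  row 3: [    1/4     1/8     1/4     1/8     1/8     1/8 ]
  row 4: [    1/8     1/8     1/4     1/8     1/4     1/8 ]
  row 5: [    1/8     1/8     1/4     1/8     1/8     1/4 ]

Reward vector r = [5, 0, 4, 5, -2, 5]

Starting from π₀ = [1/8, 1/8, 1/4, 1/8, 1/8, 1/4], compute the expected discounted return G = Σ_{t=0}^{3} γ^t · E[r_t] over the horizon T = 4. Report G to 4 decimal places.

t=0: π = [0.1250, 0.1250, 0.2500, 0.1250, 0.1250, 0.2500], E[r] = 3.2500, γ^t·E[r] = 3.250000, running G = 3.250000
t=1: π = [0.1719, 0.1875, 0.1875, 0.1250, 0.1719, 0.1563], E[r] = 2.6719, γ^t·E[r] = 2.404688, running G = 5.654688
t=2: π = [0.1641, 0.1953, 0.1816, 0.1250, 0.1895, 0.1445], E[r] = 2.5156, γ^t·E[r] = 2.037656, running G = 7.692344
t=3: π = [0.1633, 0.1965, 0.1824, 0.1250, 0.1897, 0.1431], E[r] = 2.5071, γ^t·E[r] = 1.827661, running G = 9.520005

G = 9.5200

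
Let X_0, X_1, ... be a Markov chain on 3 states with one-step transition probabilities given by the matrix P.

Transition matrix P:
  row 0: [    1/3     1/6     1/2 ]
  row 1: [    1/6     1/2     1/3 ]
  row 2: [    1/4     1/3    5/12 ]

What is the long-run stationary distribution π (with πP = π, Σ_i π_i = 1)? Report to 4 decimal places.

Balance equations π_j = Σ_i π_i·P[i][j]:
  π_0 = 1/3·π_0 + 1/6·π_1 + 1/4·π_2
  π_1 = 1/6·π_0 + 1/2·π_1 + 1/3·π_2
  normalize: π_0 + π_1 + π_2 = 1
Solving the linear system gives exactly π = [13/54, 19/54, 11/27].

π = [0.2407, 0.3519, 0.4074]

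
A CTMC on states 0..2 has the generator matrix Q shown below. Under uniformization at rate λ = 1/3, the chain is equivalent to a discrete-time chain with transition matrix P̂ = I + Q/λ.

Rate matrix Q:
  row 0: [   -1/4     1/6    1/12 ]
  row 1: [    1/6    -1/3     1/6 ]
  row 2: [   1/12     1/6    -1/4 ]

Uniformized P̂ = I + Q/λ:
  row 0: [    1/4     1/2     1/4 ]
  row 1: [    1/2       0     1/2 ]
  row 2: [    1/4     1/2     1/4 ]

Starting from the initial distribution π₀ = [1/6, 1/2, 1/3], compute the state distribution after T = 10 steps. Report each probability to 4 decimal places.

t=0: π = [0.1667, 0.5000, 0.3333]
t=1: π = [0.3750, 0.2500, 0.3750]
t=2: π = [0.3125, 0.3750, 0.3125]
t=3: π = [0.3438, 0.3125, 0.3438]
t=4: π = [0.3281, 0.3438, 0.3281]
t=5: π = [0.3359, 0.3281, 0.3359]
t=6: π = [0.3320, 0.3359, 0.3320]
t=7: π = [0.3340, 0.3320, 0.3340]
t=8: π = [0.3330, 0.3340, 0.3330]
t=9: π = [0.3335, 0.3330, 0.3335]
t=10: π = [0.3333, 0.3335, 0.3333]

π = [0.3333, 0.3335, 0.3333]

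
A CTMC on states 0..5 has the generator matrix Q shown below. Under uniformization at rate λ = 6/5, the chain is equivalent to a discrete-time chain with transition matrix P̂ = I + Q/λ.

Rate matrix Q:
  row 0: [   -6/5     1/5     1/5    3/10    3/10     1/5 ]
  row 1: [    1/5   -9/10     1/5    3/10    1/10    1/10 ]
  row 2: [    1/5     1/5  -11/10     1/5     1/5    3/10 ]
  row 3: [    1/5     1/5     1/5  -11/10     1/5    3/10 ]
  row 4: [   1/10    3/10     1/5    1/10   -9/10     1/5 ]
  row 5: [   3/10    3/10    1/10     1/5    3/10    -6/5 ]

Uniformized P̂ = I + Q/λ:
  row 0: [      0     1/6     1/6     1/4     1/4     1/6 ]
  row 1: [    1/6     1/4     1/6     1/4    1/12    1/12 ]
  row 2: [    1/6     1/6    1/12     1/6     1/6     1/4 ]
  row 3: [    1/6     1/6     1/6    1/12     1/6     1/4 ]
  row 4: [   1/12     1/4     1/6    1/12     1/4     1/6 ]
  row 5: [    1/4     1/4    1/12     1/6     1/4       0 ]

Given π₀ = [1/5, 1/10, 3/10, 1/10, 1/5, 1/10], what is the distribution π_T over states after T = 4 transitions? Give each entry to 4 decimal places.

t=0: π = [0.2000, 0.1000, 0.3000, 0.1000, 0.2000, 0.1000]
t=1: π = [0.1250, 0.2000, 0.1333, 0.1667, 0.2000, 0.1750]
t=2: π = [0.1438, 0.2146, 0.1410, 0.1632, 0.1917, 0.1458]
t=3: π = [0.1389, 0.2127, 0.1428, 0.1670, 0.1889, 0.1498]
t=4: π = [0.1403, 0.2126, 0.1423, 0.1663, 0.1887, 0.1498]

π = [0.1403, 0.2126, 0.1423, 0.1663, 0.1887, 0.1498]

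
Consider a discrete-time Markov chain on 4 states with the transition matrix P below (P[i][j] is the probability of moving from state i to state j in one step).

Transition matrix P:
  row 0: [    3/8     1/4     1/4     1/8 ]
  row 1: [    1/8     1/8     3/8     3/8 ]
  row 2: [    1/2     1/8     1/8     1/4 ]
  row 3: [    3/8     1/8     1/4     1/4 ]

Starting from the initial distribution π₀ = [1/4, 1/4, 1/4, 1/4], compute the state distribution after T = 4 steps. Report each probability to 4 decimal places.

π = [0.3624, 0.1703, 0.2412, 0.2260]

t=0: π = [0.2500, 0.2500, 0.2500, 0.2500]
t=1: π = [0.3438, 0.1563, 0.2500, 0.2500]
t=2: π = [0.3672, 0.1680, 0.2383, 0.2266]
t=3: π = [0.3628, 0.1709, 0.2412, 0.2251]
t=4: π = [0.3624, 0.1703, 0.2412, 0.2260]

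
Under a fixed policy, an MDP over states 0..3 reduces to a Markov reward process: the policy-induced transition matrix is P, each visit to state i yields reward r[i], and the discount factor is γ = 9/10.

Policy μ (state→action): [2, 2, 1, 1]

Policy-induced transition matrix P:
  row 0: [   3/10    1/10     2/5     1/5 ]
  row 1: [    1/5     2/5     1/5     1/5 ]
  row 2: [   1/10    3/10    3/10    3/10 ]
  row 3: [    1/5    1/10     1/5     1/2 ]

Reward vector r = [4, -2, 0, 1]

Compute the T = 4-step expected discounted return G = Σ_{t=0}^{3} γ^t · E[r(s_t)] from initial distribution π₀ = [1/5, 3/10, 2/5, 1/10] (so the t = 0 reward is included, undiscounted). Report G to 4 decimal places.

t=0: π = [0.2000, 0.3000, 0.4000, 0.1000], E[r] = 0.3000, γ^t·E[r] = 0.300000, running G = 0.300000
t=1: π = [0.1800, 0.2700, 0.2800, 0.2700], E[r] = 0.4500, γ^t·E[r] = 0.405000, running G = 0.705000
t=2: π = [0.1900, 0.2370, 0.2640, 0.3090], E[r] = 0.5950, γ^t·E[r] = 0.481950, running G = 1.186950
t=3: π = [0.1926, 0.2239, 0.2644, 0.3191], E[r] = 0.6417, γ^t·E[r] = 0.467799, running G = 1.654749

G = 1.6547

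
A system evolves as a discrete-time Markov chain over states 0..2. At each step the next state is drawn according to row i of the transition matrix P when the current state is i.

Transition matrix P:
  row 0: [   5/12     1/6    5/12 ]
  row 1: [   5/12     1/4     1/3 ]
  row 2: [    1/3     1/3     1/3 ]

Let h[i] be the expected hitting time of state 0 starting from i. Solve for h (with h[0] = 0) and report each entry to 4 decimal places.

h = [0.0000, 2.5714, 2.7857]

First-step conditioning: h[0] = 0; for i ≠ 0, h[i] = 1 + Σ_k P[i][k]·h[k].
  h[1] = 1 + 1/4·h[1] + 1/3·h[2]
  h[2] = 1 + 1/3·h[1] + 1/3·h[2]
Solving the 2×2 linear system over states ≠ 0 gives exactly h = [0, 18/7, 39/14] (h[0] = 0 is the target).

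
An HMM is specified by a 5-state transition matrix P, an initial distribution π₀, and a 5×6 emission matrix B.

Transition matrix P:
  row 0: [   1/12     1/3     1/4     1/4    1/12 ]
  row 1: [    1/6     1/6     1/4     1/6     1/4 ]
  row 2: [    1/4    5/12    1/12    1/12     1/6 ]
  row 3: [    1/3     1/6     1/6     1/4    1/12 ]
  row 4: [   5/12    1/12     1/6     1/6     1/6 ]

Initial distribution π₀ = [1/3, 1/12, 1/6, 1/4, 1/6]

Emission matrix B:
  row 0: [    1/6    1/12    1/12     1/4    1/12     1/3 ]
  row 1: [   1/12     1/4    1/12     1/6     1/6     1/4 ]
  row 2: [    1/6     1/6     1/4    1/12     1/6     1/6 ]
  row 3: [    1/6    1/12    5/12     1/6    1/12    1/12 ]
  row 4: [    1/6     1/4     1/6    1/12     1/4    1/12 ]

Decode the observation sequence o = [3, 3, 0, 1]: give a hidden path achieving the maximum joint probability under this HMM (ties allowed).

t=0: δ = [8.333e-02, 1.389e-02, 1.389e-02, 4.167e-02, 1.389e-02]  (obs o_0=3)
t=1: δ = [3.472e-03, 4.630e-03, 1.736e-03, 3.472e-03, 5.787e-04]  ψ = [3, 0, 0, 0, 0]  (obs o_1=3)
t=2: δ = [1.929e-04, 9.645e-05, 1.929e-04, 1.447e-04, 1.929e-04]  ψ = [3, 0, 1, 0, 1]  (obs o_2=0)
t=3: δ = [6.698e-06, 2.009e-05, 8.038e-06, 4.019e-06, 8.038e-06]  ψ = [4, 2, 0, 0, 2]  (obs o_3=1)
backtrack: best end state = 1; path = [0, 1, 2, 1]

path = [0, 1, 2, 1]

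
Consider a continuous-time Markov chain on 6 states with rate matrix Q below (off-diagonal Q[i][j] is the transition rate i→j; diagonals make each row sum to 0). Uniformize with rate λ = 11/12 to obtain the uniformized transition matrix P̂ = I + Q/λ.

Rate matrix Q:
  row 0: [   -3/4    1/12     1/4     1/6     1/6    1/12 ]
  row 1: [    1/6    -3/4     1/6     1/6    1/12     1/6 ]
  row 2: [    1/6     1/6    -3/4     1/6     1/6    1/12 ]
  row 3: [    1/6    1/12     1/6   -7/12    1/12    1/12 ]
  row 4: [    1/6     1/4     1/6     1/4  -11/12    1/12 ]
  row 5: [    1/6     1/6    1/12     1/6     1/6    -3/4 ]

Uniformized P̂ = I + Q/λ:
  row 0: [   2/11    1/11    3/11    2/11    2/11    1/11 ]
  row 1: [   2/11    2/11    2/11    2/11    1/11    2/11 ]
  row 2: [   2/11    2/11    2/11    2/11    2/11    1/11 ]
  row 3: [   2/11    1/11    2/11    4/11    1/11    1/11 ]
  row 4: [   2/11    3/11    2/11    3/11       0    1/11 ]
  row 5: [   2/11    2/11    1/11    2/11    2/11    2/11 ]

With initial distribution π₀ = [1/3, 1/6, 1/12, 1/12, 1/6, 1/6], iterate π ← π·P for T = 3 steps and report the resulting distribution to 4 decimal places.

t=0: π = [0.3333, 0.1667, 0.0833, 0.0833, 0.1667, 0.1667]
t=1: π = [0.1818, 0.1591, 0.1970, 0.2121, 0.1288, 0.1212]
t=2: π = [0.1818, 0.1577, 0.1873, 0.2321, 0.1247, 0.1164]
t=3: π = [0.1818, 0.1555, 0.1878, 0.2353, 0.1237, 0.1158]

π = [0.1818, 0.1555, 0.1878, 0.2353, 0.1237, 0.1158]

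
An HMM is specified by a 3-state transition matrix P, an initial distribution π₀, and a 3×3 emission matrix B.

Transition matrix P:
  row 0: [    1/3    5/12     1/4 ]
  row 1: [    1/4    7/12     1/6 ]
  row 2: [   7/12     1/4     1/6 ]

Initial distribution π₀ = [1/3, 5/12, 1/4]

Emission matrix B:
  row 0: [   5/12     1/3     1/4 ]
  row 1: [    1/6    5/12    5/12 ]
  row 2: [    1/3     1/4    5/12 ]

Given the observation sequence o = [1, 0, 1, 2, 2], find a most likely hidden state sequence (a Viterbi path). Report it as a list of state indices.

path = [1, 1, 1, 1, 1]

t=0: δ = [1.111e-01, 1.736e-01, 6.250e-02]  (obs o_0=1)
t=1: δ = [1.808e-02, 1.688e-02, 9.645e-03]  ψ = [1, 1, 1]  (obs o_1=0)
t=2: δ = [2.009e-03, 4.103e-03, 1.130e-03]  ψ = [0, 1, 0]  (obs o_2=1)
t=3: δ = [2.564e-04, 9.971e-04, 2.849e-04]  ψ = [1, 1, 1]  (obs o_3=2)
t=4: δ = [6.232e-05, 2.424e-04, 6.925e-05]  ψ = [1, 1, 1]  (obs o_4=2)
backtrack: best end state = 1; path = [1, 1, 1, 1, 1]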